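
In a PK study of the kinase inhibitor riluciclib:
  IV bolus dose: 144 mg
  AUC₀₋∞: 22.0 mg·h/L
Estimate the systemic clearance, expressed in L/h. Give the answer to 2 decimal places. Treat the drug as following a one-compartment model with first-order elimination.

CL = Dose / AUC = 144 / 22.0 = 6.545 L/h

6.55 L/h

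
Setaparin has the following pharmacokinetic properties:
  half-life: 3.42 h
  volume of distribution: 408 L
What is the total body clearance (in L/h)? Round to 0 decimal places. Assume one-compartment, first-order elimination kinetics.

k = ln2 / t½ = 0.693147 / 3.42 = 0.2027 h⁻¹
CL = k × Vd = 0.2027 × 408 = 82.70 L/h

83 L/h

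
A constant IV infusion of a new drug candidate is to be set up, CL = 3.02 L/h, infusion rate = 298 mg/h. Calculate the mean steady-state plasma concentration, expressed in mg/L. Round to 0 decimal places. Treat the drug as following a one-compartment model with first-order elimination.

At steady state Css = R₀ / CL = 298 / 3.020 = 98.68 mg/L

99 mg/L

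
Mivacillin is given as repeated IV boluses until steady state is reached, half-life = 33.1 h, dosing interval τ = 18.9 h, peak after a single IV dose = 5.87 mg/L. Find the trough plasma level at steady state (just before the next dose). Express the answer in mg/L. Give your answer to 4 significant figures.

k = ln2 / t½ = 0.693147 / 33.1 = 0.02094 h⁻¹
e^(−kτ) = e^(−0.02094 × 18.9) = 0.6732
Accumulation ratio R = 1 / (1 − e^(−kτ)) = 1 / (1 − 0.6732) = 3.060
Steady-state trough = C₀ × R × e^(−kτ) = 5.87 × 3.060 × 0.6732 = 12.09 mg/L

12.09 mg/L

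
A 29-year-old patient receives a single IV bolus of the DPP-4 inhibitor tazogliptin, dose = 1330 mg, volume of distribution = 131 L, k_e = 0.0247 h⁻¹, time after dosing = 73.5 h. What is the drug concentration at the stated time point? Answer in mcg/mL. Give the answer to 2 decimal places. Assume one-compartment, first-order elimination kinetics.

1.65 mcg/mL

C₀ = Dose / Vd = 1330 / 131 = 10.15 mg/L
C = C₀ · e^(−k·t) = 10.15 × e^(−0.02470 × 73.5)
  = 10.15 × 0.1628 = 1.652 mg/L
(1.652 mg/L = 1.652 mcg/mL)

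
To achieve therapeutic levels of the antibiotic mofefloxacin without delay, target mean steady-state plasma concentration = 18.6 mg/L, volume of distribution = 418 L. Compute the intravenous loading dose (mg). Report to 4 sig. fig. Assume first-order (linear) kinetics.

LD = Css × Vd = 18.6 × 418 = 7775 mg

7775 mg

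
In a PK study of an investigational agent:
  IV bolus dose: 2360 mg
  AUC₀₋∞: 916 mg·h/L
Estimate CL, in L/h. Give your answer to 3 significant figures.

CL = Dose / AUC = 2360 / 916 = 2.576 L/h

2.58 L/h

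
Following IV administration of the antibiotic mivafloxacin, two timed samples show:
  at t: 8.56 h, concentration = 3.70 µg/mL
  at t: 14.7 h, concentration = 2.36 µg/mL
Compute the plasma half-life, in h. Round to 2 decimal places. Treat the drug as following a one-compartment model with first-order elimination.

k = ln(C₁/C₂) / (t₂ − t₁) = ln(3.70/2.36) / (14.7 − 8.56)
  = 0.4497 / 6.140 = 0.07324 h⁻¹
t½ = ln2 / k = 0.693147 / 0.07324 = 9.464 h

9.46 h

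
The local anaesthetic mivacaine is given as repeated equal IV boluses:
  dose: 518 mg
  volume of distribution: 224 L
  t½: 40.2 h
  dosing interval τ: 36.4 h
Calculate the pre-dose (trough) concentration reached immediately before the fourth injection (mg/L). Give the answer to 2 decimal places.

C₀ per dose = Dose / Vd = 518 / 224 = 2.313 mg/L
k = ln2 / t½ = 0.693147 / 40.2 = 0.01724 h⁻¹
Fraction remaining after one interval: r = e^(−kτ) = e^(−0.01724 × 36.4) = 0.5339
Before dose 4, 3 doses have been given (aged 1τ, 2τ, 3τ).
C_trough = C₀ × (r + r² + … + r^3) = C₀ × r(1−r^3)/(1−r)
        = 2.313 × 0.5339 × (1 − 0.1522) / (1 − 0.5339) = 2.246 mg/L

2.25 mg/L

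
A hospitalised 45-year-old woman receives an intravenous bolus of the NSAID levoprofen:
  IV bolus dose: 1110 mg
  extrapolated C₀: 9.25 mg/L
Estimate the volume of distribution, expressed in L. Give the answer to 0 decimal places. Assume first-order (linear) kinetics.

120 L

Vd = Dose / C₀ = 1110 / 9.25 = 120.0 L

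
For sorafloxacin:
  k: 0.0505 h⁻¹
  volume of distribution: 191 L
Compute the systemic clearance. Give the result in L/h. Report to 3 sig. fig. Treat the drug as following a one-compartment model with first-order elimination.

CL = k × Vd = 0.0505 × 191 = 9.646 L/h

9.65 L/h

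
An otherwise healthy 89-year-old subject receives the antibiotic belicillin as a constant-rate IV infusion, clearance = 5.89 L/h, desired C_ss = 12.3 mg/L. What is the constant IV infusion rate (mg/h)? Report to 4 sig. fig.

At steady state, infusion rate R₀ = Css × CL = 12.3 × 5.890 = 72.45 mg/h

72.45 mg/h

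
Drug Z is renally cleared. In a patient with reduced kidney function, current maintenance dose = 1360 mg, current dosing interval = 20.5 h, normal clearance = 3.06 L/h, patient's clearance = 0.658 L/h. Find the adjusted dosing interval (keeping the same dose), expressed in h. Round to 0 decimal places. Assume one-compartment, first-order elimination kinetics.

To keep the same average steady-state level, dosing rate must scale with clearance.
CL ratio = 0.658 / 3.06 = 0.2150
New interval (same dose) = 20.5 / 0.2150 = 95.35 h

95 h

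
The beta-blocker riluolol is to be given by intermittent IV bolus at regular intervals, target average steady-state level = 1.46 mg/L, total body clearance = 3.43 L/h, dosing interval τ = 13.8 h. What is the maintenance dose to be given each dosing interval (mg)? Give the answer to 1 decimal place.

69.1 mg

At steady state, Dose/τ = Css × CL.
Dose = Css × CL × τ = 1.46 × 3.430 × 13.8 = 69.11 mg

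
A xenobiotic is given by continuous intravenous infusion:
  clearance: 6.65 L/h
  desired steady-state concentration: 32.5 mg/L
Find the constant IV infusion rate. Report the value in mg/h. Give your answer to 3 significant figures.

At steady state, infusion rate R₀ = Css × CL = 32.5 × 6.650 = 216.1 mg/h

216 mg/h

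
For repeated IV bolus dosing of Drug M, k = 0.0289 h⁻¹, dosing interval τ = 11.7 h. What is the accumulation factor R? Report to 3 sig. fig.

3.49

e^(−kτ) = e^(−0.02890 × 11.7) = 0.7131
Accumulation ratio R = 1 / (1 − e^(−kτ)) = 1 / (1 − 0.7131) = 3.486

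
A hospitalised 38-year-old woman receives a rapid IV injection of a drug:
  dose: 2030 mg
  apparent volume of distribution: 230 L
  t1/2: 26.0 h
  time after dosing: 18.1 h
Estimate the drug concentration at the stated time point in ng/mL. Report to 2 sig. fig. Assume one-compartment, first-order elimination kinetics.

5400 ng/mL

C₀ = Dose / Vd = 2030 / 230 = 8.826 mg/L
k = ln2 / t½ = 0.693147 / 26.0 = 0.02666 h⁻¹
C = C₀ · e^(−k·t) = 8.826 × e^(−0.02666 × 18.1)
  = 8.826 × 0.6172 = 5.447 mg/L
Convert: 5.447 mg/L × 1000 = 5447 ng/mL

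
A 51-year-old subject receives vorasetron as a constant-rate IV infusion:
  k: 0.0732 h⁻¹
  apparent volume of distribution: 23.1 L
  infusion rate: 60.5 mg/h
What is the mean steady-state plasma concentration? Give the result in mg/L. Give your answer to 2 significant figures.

CL = k × Vd = 0.07320 × 23.1 = 1.691 L/h
At steady state Css = R₀ / CL = 60.5 / 1.691 = 35.78 mg/L

36 mg/L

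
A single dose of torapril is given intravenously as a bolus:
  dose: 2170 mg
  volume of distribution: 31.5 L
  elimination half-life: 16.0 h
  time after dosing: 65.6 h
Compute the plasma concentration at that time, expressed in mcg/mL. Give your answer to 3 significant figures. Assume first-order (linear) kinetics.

4.02 mcg/mL

C₀ = Dose / Vd = 2170 / 31.5 = 68.89 mg/L
k = ln2 / t½ = 0.693147 / 16.0 = 0.04332 h⁻¹
C = C₀ · e^(−k·t) = 68.89 × e^(−0.04332 × 65.6)
  = 68.89 × 0.05832 = 4.018 mg/L
(4.018 mg/L = 4.018 mcg/mL)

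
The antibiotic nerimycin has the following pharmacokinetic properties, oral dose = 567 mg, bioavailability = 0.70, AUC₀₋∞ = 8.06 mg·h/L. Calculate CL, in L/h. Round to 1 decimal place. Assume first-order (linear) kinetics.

49.2 L/h

CL = F·Dose / AUC = 0.70 × 567 / 8.06 = 49.24 L/h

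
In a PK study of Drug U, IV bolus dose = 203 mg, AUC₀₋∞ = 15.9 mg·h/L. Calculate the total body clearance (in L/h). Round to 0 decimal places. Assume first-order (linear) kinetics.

13 L/h

CL = Dose / AUC = 203 / 15.9 = 12.77 L/h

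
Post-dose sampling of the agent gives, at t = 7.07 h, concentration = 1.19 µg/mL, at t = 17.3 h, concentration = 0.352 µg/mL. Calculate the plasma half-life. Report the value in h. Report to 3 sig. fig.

5.82 h

k = ln(C₁/C₂) / (t₂ − t₁) = ln(1.19/0.352) / (17.3 − 7.07)
  = 1.218 / 10.23 = 0.1191 h⁻¹
t½ = ln2 / k = 0.693147 / 0.1191 = 5.820 h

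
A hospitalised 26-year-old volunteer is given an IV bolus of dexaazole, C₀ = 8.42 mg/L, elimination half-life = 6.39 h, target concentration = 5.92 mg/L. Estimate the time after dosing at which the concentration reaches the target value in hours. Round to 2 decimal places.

3.25 h

k = ln2 / t½ = 0.693147 / 6.39 = 0.1085 h⁻¹
t = ln(C₀ / C) / k = ln(8.420 / 5.92) / 0.1085
  = ln(1.422) / 0.1085 = 0.3521 / 0.1085 = 3.245 h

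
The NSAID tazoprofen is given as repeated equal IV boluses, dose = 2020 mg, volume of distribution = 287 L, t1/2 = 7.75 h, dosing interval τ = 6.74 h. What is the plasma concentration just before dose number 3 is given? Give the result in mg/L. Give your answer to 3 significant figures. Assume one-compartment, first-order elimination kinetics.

C₀ per dose = Dose / Vd = 2020 / 287 = 7.038 mg/L
k = ln2 / t½ = 0.693147 / 7.75 = 0.08944 h⁻¹
Fraction remaining after one interval: r = e^(−kτ) = e^(−0.08944 × 6.74) = 0.5473
Before dose 3, 2 doses have been given (aged 1τ, 2τ).
C_trough = C₀ × (r + r²) = 7.038 × (0.5473 + 0.2995) = 5.960 mg/L

5.96 mg/L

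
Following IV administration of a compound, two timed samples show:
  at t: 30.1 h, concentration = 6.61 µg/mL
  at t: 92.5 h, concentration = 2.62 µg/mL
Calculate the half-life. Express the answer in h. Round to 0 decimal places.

47 h

k = ln(C₁/C₂) / (t₂ − t₁) = ln(6.61/2.62) / (92.5 − 30.1)
  = 0.9254 / 62.40 = 0.01483 h⁻¹
t½ = ln2 / k = 0.693147 / 0.01483 = 46.74 h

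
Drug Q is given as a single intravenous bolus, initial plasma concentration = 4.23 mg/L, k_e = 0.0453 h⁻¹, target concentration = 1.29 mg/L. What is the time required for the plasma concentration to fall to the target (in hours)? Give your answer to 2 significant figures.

t = ln(C₀ / C) / k = ln(4.230 / 1.29) / 0.04530
  = ln(3.279) / 0.04530 = 1.188 / 0.04530 = 26.23 h

26 h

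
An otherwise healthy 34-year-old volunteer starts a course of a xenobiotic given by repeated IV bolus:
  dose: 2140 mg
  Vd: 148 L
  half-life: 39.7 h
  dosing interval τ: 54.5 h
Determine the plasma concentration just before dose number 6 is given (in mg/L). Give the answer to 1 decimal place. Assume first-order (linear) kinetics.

C₀ per dose = Dose / Vd = 2140 / 148 = 14.46 mg/L
k = ln2 / t½ = 0.693147 / 39.7 = 0.01746 h⁻¹
Fraction remaining after one interval: r = e^(−kτ) = e^(−0.01746 × 54.5) = 0.3861
Before dose 6, 5 doses have been given (aged 1τ, 2τ, 3τ, 4τ, 5τ).
C_trough = C₀ × (r + r² + … + r^5) = C₀ × r(1−r^5)/(1−r)
        = 14.46 × 0.3861 × (1 − 0.008580) / (1 − 0.3861) = 9.016 mg/L

9.0 mg/L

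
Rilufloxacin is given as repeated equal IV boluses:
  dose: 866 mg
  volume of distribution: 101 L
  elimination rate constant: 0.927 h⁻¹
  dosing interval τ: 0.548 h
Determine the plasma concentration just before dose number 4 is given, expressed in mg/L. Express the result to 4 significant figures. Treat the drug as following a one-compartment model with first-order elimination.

C₀ per dose = Dose / Vd = 866 / 101 = 8.574 mg/L
Fraction remaining after one interval: r = e^(−kτ) = e^(−0.9270 × 0.548) = 0.6017
Before dose 4, 3 doses have been given (aged 1τ, 2τ, 3τ).
C_trough = C₀ × (r + r² + … + r^3) = C₀ × r(1−r^3)/(1−r)
        = 8.574 × 0.6017 × (1 − 0.2178) / (1 − 0.6017) = 10.13 mg/L

10.13 mg/L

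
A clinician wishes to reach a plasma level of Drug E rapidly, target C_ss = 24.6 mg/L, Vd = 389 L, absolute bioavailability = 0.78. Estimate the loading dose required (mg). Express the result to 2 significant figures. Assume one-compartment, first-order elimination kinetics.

12000 mg

LD = Css × Vd / F = 24.6 × 389 / 0.78 = 12270 mg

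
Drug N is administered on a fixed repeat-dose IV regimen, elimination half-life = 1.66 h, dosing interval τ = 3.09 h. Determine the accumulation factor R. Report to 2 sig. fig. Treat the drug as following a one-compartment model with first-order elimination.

k = ln2 / t½ = 0.693147 / 1.66 = 0.4176 h⁻¹
e^(−kτ) = e^(−0.4176 × 3.09) = 0.2752
Accumulation ratio R = 1 / (1 − e^(−kτ)) = 1 / (1 − 0.2752) = 1.380

1.4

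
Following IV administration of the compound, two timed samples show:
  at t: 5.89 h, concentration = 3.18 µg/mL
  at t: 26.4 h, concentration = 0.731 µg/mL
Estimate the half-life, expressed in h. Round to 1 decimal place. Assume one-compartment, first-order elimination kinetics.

9.7 h

k = ln(C₁/C₂) / (t₂ − t₁) = ln(3.18/0.731) / (26.4 − 5.89)
  = 1.470 / 20.51 = 0.07167 h⁻¹
t½ = ln2 / k = 0.693147 / 0.07167 = 9.671 h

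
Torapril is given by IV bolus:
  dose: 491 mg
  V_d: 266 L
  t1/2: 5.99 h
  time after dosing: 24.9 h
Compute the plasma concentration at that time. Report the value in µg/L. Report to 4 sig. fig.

C₀ = Dose / Vd = 491.0 / 266 = 1.846 mg/L
k = ln2 / t½ = 0.693147 / 5.99 = 0.1157 h⁻¹
C = C₀ · e^(−k·t) = 1.846 × e^(−0.1157 × 24.9)
  = 1.846 × 0.05608 = 0.1035 mg/L
Convert: 0.1035 mg/L × 1000 = 103.5 µg/L

103.5 µg/L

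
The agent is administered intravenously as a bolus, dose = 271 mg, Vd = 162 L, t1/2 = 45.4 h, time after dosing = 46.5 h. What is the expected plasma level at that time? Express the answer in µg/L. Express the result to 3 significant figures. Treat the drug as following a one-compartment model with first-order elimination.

C₀ = Dose / Vd = 271.0 / 162 = 1.673 mg/L
k = ln2 / t½ = 0.693147 / 45.4 = 0.01527 h⁻¹
C = C₀ · e^(−k·t) = 1.673 × e^(−0.01527 × 46.5)
  = 1.673 × 0.4916 = 0.8224 mg/L
Convert: 0.8224 mg/L × 1000 = 822.4 µg/L

822 µg/L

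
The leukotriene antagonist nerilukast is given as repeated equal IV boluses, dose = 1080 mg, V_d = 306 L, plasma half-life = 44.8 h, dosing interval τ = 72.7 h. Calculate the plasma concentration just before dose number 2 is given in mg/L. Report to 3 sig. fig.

C₀ per dose = Dose / Vd = 1080 / 306 = 3.529 mg/L
k = ln2 / t½ = 0.693147 / 44.8 = 0.01547 h⁻¹
Fraction remaining after one interval: r = e^(−kτ) = e^(−0.01547 × 72.7) = 0.3248
Before dose 2, 1 dose has been given (aged 1τ).
C_trough = C₀ × r = 3.529 × 0.3248 = 1.146 mg/L

1.15 mg/L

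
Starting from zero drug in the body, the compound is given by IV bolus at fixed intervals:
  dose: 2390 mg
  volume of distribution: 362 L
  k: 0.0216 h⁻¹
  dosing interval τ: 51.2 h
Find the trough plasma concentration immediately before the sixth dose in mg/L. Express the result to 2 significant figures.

3.3 mg/L

C₀ per dose = Dose / Vd = 2390 / 362 = 6.602 mg/L
Fraction remaining after one interval: r = e^(−kτ) = e^(−0.02160 × 51.2) = 0.3309
Before dose 6, 5 doses have been given (aged 1τ, 2τ, 3τ, 4τ, 5τ).
C_trough = C₀ × (r + r² + … + r^5) = C₀ × r(1−r^5)/(1−r)
        = 6.602 × 0.3309 × (1 − 0.003967) / (1 − 0.3309) = 3.252 mg/L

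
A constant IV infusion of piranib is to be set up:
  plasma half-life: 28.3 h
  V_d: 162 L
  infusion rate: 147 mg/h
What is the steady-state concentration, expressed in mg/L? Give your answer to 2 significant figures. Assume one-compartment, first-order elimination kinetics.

k = ln2 / t½ = 0.693147 / 28.3 = 0.02449 h⁻¹
CL = k × Vd = 0.02449 × 162 = 3.967 L/h
At steady state Css = R₀ / CL = 147 / 3.967 = 37.06 mg/L

37 mg/L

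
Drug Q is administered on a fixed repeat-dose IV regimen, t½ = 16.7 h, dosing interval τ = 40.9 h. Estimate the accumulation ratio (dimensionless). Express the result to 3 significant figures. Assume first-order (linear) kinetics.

1.22

k = ln2 / t½ = 0.693147 / 16.7 = 0.04151 h⁻¹
e^(−kτ) = e^(−0.04151 × 40.9) = 0.1831
Accumulation ratio R = 1 / (1 − e^(−kτ)) = 1 / (1 − 0.1831) = 1.224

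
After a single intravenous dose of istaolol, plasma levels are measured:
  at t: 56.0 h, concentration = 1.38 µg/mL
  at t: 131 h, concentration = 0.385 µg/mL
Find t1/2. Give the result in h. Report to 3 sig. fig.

40.7 h

k = ln(C₁/C₂) / (t₂ − t₁) = ln(1.38/0.385) / (131 − 56.0)
  = 1.277 / 75.00 = 0.01703 h⁻¹
t½ = ln2 / k = 0.693147 / 0.01703 = 40.70 h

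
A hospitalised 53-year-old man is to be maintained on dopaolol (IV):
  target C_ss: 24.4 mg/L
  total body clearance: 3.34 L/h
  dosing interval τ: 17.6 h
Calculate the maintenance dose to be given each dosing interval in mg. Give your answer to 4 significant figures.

1434 mg

At steady state, Dose/τ = Css × CL.
Dose = Css × CL × τ = 24.4 × 3.340 × 17.6 = 1434 mg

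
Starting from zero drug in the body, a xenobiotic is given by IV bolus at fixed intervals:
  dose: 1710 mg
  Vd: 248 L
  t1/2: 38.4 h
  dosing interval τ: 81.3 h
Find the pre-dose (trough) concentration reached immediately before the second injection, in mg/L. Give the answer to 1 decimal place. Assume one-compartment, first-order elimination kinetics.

C₀ per dose = Dose / Vd = 1710 / 248 = 6.895 mg/L
k = ln2 / t½ = 0.693147 / 38.4 = 0.01805 h⁻¹
Fraction remaining after one interval: r = e^(−kτ) = e^(−0.01805 × 81.3) = 0.2305
Before dose 2, 1 dose has been given (aged 1τ).
C_trough = C₀ × r = 6.895 × 0.2305 = 1.589 mg/L

1.6 mg/L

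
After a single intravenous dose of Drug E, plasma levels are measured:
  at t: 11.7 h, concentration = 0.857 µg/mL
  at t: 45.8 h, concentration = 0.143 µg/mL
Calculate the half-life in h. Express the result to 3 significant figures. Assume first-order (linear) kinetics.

k = ln(C₁/C₂) / (t₂ − t₁) = ln(0.857/0.143) / (45.8 − 11.7)
  = 1.791 / 34.10 = 0.05252 h⁻¹
t½ = ln2 / k = 0.693147 / 0.05252 = 13.20 h

13.2 h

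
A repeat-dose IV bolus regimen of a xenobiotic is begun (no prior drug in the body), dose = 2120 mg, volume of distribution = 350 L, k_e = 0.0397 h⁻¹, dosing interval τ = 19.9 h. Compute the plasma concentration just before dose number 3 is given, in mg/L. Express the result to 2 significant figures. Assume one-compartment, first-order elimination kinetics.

4.0 mg/L

C₀ per dose = Dose / Vd = 2120 / 350 = 6.057 mg/L
Fraction remaining after one interval: r = e^(−kτ) = e^(−0.03970 × 19.9) = 0.4538
Before dose 3, 2 doses have been given (aged 1τ, 2τ).
C_trough = C₀ × (r + r²) = 6.057 × (0.4538 + 0.2059) = 3.996 mg/L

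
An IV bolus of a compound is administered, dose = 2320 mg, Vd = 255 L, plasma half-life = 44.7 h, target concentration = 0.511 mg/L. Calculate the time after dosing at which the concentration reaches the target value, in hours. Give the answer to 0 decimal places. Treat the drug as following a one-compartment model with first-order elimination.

186 h

C₀ = Dose / Vd = 2320 / 255 = 9.098 mg/L
k = ln2 / t½ = 0.693147 / 44.7 = 0.01551 h⁻¹
t = ln(C₀ / C) / k = ln(9.098 / 0.511) / 0.01551
  = ln(17.80) / 0.01551 = 2.879 / 0.01551 = 185.6 h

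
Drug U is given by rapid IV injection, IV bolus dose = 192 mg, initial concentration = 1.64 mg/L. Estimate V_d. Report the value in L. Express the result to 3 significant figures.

Vd = Dose / C₀ = 192.0 / 1.64 = 117.1 L

117 L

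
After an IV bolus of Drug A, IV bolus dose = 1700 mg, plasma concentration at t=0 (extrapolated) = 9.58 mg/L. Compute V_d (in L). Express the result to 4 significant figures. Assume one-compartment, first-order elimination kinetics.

Vd = Dose / C₀ = 1700 / 9.58 = 177.5 L

177.5 L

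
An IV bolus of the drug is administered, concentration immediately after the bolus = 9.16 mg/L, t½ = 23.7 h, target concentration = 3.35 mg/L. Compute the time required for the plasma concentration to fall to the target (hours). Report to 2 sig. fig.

k = ln2 / t½ = 0.693147 / 23.7 = 0.02925 h⁻¹
t = ln(C₀ / C) / k = ln(9.160 / 3.35) / 0.02925
  = ln(2.734) / 0.02925 = 1.006 / 0.02925 = 34.39 h

34 h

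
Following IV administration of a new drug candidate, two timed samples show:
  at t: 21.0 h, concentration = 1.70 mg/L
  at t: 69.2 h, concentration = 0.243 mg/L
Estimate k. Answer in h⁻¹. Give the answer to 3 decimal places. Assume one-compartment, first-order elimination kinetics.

k = ln(C₁/C₂) / (t₂ − t₁) = ln(1.70/0.243) / (69.2 − 21.0)
  = 1.945 / 48.20 = 0.04035 h⁻¹

0.040 h⁻¹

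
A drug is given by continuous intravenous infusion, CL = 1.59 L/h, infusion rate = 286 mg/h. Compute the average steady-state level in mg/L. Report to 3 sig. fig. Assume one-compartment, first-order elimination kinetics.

At steady state Css = R₀ / CL = 286 / 1.590 = 179.9 mg/L

180 mg/L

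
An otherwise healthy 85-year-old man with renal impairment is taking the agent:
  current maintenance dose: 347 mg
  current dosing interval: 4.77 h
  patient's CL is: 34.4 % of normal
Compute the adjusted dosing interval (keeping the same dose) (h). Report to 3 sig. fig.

To keep the same average steady-state level, dosing rate must scale with clearance.
CL ratio = 34.4 / 100 = 0.3440
New interval (same dose) = 4.77 / 0.3440 = 13.87 h

13.9 h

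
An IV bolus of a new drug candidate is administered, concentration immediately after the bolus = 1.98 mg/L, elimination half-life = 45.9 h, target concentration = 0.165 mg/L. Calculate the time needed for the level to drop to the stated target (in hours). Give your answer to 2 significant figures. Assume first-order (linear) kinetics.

160 h

k = ln2 / t½ = 0.693147 / 45.9 = 0.01510 h⁻¹
t = ln(C₀ / C) / k = ln(1.980 / 0.165) / 0.01510
  = ln(12.00) / 0.01510 = 2.485 / 0.01510 = 164.6 h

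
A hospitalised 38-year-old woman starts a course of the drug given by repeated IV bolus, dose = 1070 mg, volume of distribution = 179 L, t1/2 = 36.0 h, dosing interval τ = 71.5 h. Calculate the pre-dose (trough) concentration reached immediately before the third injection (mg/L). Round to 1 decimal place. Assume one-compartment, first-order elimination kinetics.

1.9 mg/L

C₀ per dose = Dose / Vd = 1070 / 179 = 5.978 mg/L
k = ln2 / t½ = 0.693147 / 36.0 = 0.01925 h⁻¹
Fraction remaining after one interval: r = e^(−kτ) = e^(−0.01925 × 71.5) = 0.2525
Before dose 3, 2 doses have been given (aged 1τ, 2τ).
C_trough = C₀ × (r + r²) = 5.978 × (0.2525 + 0.06376) = 1.891 mg/L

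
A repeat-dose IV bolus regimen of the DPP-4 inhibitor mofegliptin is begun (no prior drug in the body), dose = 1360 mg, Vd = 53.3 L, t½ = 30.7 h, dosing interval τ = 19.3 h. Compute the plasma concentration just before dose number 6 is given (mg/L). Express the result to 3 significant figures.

41.4 mg/L

C₀ per dose = Dose / Vd = 1360 / 53.3 = 25.52 mg/L
k = ln2 / t½ = 0.693147 / 30.7 = 0.02258 h⁻¹
Fraction remaining after one interval: r = e^(−kτ) = e^(−0.02258 × 19.3) = 0.6468
Before dose 6, 5 doses have been given (aged 1τ, 2τ, 3τ, 4τ, 5τ).
C_trough = C₀ × (r + r² + … + r^5) = C₀ × r(1−r^5)/(1−r)
        = 25.52 × 0.6468 × (1 − 0.1132) / (1 − 0.6468) = 41.44 mg/L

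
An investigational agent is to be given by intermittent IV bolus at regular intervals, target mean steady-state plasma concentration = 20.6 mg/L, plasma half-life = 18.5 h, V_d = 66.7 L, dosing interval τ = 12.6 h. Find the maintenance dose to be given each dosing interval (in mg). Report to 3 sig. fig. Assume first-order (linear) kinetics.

649 mg

k = ln2 / t½ = 0.693147 / 18.5 = 0.03747 h⁻¹
CL = k × Vd = 0.03747 × 66.7 = 2.499 L/h
At steady state, Dose/τ = Css × CL.
Dose = Css × CL × τ = 20.6 × 2.499 × 12.6 = 648.6 mg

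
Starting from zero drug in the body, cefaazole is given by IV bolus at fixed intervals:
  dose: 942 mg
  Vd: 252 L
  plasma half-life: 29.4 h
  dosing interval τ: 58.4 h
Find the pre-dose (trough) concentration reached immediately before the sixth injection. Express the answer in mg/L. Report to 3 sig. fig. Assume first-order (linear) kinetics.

1.26 mg/L

C₀ per dose = Dose / Vd = 942 / 252 = 3.738 mg/L
k = ln2 / t½ = 0.693147 / 29.4 = 0.02358 h⁻¹
Fraction remaining after one interval: r = e^(−kτ) = e^(−0.02358 × 58.4) = 0.2523
Before dose 6, 5 doses have been given (aged 1τ, 2τ, 3τ, 4τ, 5τ).
C_trough = C₀ × (r + r² + … + r^5) = C₀ × r(1−r^5)/(1−r)
        = 3.738 × 0.2523 × (1 − 0.001022) / (1 − 0.2523) = 1.260 mg/L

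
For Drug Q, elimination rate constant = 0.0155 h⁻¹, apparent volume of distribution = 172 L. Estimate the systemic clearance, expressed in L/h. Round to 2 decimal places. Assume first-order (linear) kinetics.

CL = k × Vd = 0.0155 × 172 = 2.666 L/h

2.67 L/h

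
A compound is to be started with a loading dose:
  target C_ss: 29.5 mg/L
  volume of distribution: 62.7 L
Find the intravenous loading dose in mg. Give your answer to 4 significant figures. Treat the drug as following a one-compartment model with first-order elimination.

LD = Css × Vd = 29.5 × 62.7 = 1850 mg

1850 mg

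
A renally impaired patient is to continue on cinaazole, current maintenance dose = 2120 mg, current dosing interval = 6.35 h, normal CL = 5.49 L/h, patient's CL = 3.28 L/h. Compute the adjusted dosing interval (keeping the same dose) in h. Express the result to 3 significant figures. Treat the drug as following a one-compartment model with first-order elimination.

10.6 h

To keep the same average steady-state level, dosing rate must scale with clearance.
CL ratio = 3.28 / 5.49 = 0.5974
New interval (same dose) = 6.35 / 0.5974 = 10.63 h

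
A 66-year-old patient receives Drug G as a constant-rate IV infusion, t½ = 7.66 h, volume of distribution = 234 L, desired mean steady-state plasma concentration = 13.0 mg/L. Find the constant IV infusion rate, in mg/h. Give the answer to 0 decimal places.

275 mg/h

k = ln2 / t½ = 0.693147 / 7.66 = 0.09049 h⁻¹
CL = k × Vd = 0.09049 × 234 = 21.17 L/h
At steady state, infusion rate R₀ = Css × CL = 13.0 × 21.17 = 275.2 mg/h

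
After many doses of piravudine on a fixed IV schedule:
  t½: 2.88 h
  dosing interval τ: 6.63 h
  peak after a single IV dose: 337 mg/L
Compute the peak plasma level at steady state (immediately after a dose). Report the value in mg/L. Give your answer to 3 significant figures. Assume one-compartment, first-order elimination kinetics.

423 mg/L

k = ln2 / t½ = 0.693147 / 2.88 = 0.2407 h⁻¹
e^(−kτ) = e^(−0.2407 × 6.63) = 0.2027
Accumulation ratio R = 1 / (1 − e^(−kτ)) = 1 / (1 − 0.2027) = 1.254
Steady-state peak = C₀ × R = 337 × 1.254 = 422.6 mg/L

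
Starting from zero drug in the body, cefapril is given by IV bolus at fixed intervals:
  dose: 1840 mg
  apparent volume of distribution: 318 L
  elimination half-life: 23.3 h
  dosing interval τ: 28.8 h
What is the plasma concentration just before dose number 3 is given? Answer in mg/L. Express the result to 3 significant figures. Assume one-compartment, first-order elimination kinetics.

C₀ per dose = Dose / Vd = 1840 / 318 = 5.786 mg/L
k = ln2 / t½ = 0.693147 / 23.3 = 0.02975 h⁻¹
Fraction remaining after one interval: r = e^(−kτ) = e^(−0.02975 × 28.8) = 0.4245
Before dose 3, 2 doses have been given (aged 1τ, 2τ).
C_trough = C₀ × (r + r²) = 5.786 × (0.4245 + 0.1802) = 3.499 mg/L

3.50 mg/L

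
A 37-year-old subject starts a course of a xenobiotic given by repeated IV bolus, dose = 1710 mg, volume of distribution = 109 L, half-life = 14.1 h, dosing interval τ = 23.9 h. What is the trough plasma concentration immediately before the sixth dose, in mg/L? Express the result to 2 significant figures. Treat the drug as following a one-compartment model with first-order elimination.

7.0 mg/L

C₀ per dose = Dose / Vd = 1710 / 109 = 15.69 mg/L
k = ln2 / t½ = 0.693147 / 14.1 = 0.04916 h⁻¹
Fraction remaining after one interval: r = e^(−kτ) = e^(−0.04916 × 23.9) = 0.3088
Before dose 6, 5 doses have been given (aged 1τ, 2τ, 3τ, 4τ, 5τ).
C_trough = C₀ × (r + r² + … + r^5) = C₀ × r(1−r^5)/(1−r)
        = 15.69 × 0.3088 × (1 − 0.002808) / (1 − 0.3088) = 6.990 mg/L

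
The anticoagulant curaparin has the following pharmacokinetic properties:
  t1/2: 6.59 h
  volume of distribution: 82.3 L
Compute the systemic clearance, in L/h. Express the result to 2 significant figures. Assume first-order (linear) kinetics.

k = ln2 / t½ = 0.693147 / 6.59 = 0.1052 h⁻¹
CL = k × Vd = 0.1052 × 82.3 = 8.658 L/h

8.7 L/h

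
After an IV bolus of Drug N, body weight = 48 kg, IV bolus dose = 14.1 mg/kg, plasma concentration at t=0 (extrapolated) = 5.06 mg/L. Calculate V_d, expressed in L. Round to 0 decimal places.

134 L

Dose = 14.1 × 48 = 676.8 mg
Vd = Dose / C₀ = 676.8 / 5.06 = 133.8 L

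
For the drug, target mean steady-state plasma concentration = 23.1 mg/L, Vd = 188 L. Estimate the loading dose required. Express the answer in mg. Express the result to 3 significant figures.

4340 mg

LD = Css × Vd = 23.1 × 188 = 4343 mg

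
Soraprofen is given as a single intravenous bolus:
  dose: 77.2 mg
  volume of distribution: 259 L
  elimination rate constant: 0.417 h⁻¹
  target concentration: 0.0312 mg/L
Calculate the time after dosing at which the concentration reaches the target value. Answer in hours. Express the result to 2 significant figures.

C₀ = Dose / Vd = 77.20 / 259 = 0.2981 mg/L
t = ln(C₀ / C) / k = ln(0.2981 / 0.0312) / 0.4170
  = ln(9.554) / 0.4170 = 2.257 / 0.4170 = 5.412 h

5.4 h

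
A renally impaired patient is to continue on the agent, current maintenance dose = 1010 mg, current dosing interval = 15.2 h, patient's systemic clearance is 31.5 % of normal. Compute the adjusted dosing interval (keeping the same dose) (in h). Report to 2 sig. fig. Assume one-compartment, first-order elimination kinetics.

48 h

To keep the same average steady-state level, dosing rate must scale with clearance.
CL ratio = 31.5 / 100 = 0.3150
New interval (same dose) = 15.2 / 0.3150 = 48.25 h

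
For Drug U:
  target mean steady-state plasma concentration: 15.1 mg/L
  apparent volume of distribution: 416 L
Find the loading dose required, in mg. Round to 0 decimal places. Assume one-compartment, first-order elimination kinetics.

LD = Css × Vd = 15.1 × 416 = 6282 mg

6282 mg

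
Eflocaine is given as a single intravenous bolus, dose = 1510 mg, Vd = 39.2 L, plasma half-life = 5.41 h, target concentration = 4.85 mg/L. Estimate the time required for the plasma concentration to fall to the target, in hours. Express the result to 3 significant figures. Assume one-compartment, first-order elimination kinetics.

C₀ = Dose / Vd = 1510 / 39.2 = 38.52 mg/L
k = ln2 / t½ = 0.693147 / 5.41 = 0.1281 h⁻¹
t = ln(C₀ / C) / k = ln(38.52 / 4.85) / 0.1281
  = ln(7.942) / 0.1281 = 2.072 / 0.1281 = 16.17 h

16.2 h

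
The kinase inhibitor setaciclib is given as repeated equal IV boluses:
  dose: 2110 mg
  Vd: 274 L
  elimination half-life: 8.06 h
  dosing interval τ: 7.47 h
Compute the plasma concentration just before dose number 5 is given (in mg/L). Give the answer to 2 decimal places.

7.89 mg/L

C₀ per dose = Dose / Vd = 2110 / 274 = 7.701 mg/L
k = ln2 / t½ = 0.693147 / 8.06 = 0.08600 h⁻¹
Fraction remaining after one interval: r = e^(−kτ) = e^(−0.08600 × 7.47) = 0.5260
Before dose 5, 4 doses have been given (aged 1τ, 2τ, 3τ, 4τ).
C_trough = C₀ × (r + r² + … + r^4) = C₀ × r(1−r^4)/(1−r)
        = 7.701 × 0.5260 × (1 − 0.07655) / (1 − 0.5260) = 7.892 mg/L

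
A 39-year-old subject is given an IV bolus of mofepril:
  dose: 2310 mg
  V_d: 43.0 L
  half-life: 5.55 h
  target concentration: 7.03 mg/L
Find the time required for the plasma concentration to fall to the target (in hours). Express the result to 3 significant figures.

C₀ = Dose / Vd = 2310 / 43.0 = 53.72 mg/L
k = ln2 / t½ = 0.693147 / 5.55 = 0.1249 h⁻¹
t = ln(C₀ / C) / k = ln(53.72 / 7.03) / 0.1249
  = ln(7.642) / 0.1249 = 2.034 / 0.1249 = 16.29 h

16.3 h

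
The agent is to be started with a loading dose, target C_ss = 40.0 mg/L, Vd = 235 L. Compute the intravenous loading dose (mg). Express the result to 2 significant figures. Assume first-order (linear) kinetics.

LD = Css × Vd = 40.0 × 235 = 9400 mg

9400 mg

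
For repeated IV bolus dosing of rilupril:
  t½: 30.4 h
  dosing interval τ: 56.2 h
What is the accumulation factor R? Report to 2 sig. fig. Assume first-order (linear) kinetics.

1.4

k = ln2 / t½ = 0.693147 / 30.4 = 0.02280 h⁻¹
e^(−kτ) = e^(−0.02280 × 56.2) = 0.2777
Accumulation ratio R = 1 / (1 − e^(−kτ)) = 1 / (1 − 0.2777) = 1.384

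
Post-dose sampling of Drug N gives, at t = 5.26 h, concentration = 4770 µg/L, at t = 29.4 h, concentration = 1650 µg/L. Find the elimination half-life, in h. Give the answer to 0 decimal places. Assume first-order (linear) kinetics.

16 h

k = ln(C₁/C₂) / (t₂ − t₁) = ln(4770/1650) / (29.4 − 5.26)
  = 1.062 / 24.14 = 0.04399 h⁻¹
t½ = ln2 / k = 0.693147 / 0.04399 = 15.76 h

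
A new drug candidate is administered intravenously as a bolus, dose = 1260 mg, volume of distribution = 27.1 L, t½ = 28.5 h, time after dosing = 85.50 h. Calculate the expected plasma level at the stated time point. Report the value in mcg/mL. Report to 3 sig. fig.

C₀ = Dose / Vd = 1260 / 27.1 = 46.49 mg/L
k = ln2 / t½ = 0.693147 / 28.5 = 0.02432 h⁻¹
t / t½ = 85.50 / 28.5 = 3 half-lives
C = C₀ × (1/2)^3 = 46.49 × 0.1250 = 5.811 mg/L
(5.811 mg/L = 5.811 mcg/mL)

5.81 mcg/mL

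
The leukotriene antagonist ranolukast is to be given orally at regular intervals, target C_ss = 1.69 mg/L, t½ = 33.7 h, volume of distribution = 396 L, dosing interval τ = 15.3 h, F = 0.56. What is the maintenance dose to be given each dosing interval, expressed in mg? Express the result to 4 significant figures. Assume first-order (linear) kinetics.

k = ln2 / t½ = 0.693147 / 33.7 = 0.02057 h⁻¹
CL = k × Vd = 0.02057 × 396 = 8.146 L/h
At steady state, F × (Dose/τ) = Css × CL.
Dose = Css × CL × τ / F = 1.69 × 8.146 × 15.3 / 0.56 = 376.1 mg

376.1 mg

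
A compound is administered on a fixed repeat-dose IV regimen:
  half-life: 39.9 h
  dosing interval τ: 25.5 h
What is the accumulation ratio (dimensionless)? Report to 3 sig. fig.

2.79

k = ln2 / t½ = 0.693147 / 39.9 = 0.01737 h⁻¹
e^(−kτ) = e^(−0.01737 × 25.5) = 0.6421
Accumulation ratio R = 1 / (1 − e^(−kτ)) = 1 / (1 − 0.6421) = 2.794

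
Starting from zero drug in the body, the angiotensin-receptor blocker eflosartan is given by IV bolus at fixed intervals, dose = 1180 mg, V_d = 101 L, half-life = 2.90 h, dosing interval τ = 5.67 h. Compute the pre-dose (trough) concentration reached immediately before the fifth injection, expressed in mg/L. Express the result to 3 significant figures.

C₀ per dose = Dose / Vd = 1180 / 101 = 11.68 mg/L
k = ln2 / t½ = 0.693147 / 2.90 = 0.2390 h⁻¹
Fraction remaining after one interval: r = e^(−kτ) = e^(−0.2390 × 5.67) = 0.2579
Before dose 5, 4 doses have been given (aged 1τ, 2τ, 3τ, 4τ).
C_trough = C₀ × (r + r² + … + r^4) = C₀ × r(1−r^4)/(1−r)
        = 11.68 × 0.2579 × (1 − 0.004424) / (1 − 0.2579) = 4.041 mg/L

4.04 mg/L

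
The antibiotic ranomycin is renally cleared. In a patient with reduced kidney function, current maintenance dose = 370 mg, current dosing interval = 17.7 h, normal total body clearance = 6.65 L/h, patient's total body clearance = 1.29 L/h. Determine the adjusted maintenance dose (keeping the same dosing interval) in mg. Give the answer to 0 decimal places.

72 mg

To keep the same average steady-state level, dosing rate must scale with clearance.
CL ratio = 1.29 / 6.65 = 0.1940
New dose (same interval) = 370 × 0.1940 = 71.78 mg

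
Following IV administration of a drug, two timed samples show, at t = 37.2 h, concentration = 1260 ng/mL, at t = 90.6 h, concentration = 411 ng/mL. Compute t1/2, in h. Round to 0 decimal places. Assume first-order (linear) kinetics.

k = ln(C₁/C₂) / (t₂ − t₁) = ln(1260/411) / (90.6 − 37.2)
  = 1.120 / 53.40 = 0.02097 h⁻¹
t½ = ln2 / k = 0.693147 / 0.02097 = 33.05 h

33 h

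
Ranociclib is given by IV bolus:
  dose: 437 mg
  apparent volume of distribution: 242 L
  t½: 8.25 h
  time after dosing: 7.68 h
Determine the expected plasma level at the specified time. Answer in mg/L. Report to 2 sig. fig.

C₀ = Dose / Vd = 437.0 / 242 = 1.806 mg/L
k = ln2 / t½ = 0.693147 / 8.25 = 0.08402 h⁻¹
C = C₀ · e^(−k·t) = 1.806 × e^(−0.08402 × 7.68)
  = 1.806 × 0.5245 = 0.9472 mg/L

0.95 mg/L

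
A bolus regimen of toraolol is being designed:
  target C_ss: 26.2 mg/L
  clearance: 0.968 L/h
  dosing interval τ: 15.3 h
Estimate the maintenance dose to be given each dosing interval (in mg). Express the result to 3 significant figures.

At steady state, Dose/τ = Css × CL.
Dose = Css × CL × τ = 26.2 × 0.9680 × 15.3 = 388.0 mg

388 mg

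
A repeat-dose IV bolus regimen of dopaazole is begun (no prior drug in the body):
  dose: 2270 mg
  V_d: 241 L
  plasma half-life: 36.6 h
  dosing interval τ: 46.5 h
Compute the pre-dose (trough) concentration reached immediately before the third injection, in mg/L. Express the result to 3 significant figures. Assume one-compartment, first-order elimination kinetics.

C₀ per dose = Dose / Vd = 2270 / 241 = 9.419 mg/L
k = ln2 / t½ = 0.693147 / 36.6 = 0.01894 h⁻¹
Fraction remaining after one interval: r = e^(−kτ) = e^(−0.01894 × 46.5) = 0.4145
Before dose 3, 2 doses have been given (aged 1τ, 2τ).
C_trough = C₀ × (r + r²) = 9.419 × (0.4145 + 0.1718) = 5.522 mg/L

5.52 mg/L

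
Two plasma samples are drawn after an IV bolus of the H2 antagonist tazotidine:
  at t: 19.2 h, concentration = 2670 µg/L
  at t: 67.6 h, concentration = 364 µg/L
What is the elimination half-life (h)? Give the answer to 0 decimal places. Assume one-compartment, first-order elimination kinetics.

17 h

k = ln(C₁/C₂) / (t₂ − t₁) = ln(2670/364) / (67.6 − 19.2)
  = 1.993 / 48.40 = 0.04118 h⁻¹
t½ = ln2 / k = 0.693147 / 0.04118 = 16.83 h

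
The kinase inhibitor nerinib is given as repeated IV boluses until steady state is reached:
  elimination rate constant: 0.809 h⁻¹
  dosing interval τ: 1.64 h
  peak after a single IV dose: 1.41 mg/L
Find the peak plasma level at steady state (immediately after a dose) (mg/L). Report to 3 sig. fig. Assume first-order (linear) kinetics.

e^(−kτ) = e^(−0.8090 × 1.64) = 0.2653
Accumulation ratio R = 1 / (1 − e^(−kτ)) = 1 / (1 − 0.2653) = 1.361
Steady-state peak = C₀ × R = 1.41 × 1.361 = 1.919 mg/L

1.92 mg/L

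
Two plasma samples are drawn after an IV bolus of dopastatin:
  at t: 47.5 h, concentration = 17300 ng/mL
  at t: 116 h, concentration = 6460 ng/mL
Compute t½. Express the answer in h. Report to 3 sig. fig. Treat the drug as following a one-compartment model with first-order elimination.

48.2 h

k = ln(C₁/C₂) / (t₂ − t₁) = ln(17300/6460) / (116 − 47.5)
  = 0.9851 / 68.50 = 0.01438 h⁻¹
t½ = ln2 / k = 0.693147 / 0.01438 = 48.20 h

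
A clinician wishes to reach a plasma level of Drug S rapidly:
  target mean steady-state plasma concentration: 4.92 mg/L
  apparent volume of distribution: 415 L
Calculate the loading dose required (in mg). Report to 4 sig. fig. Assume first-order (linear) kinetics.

2042 mg

LD = Css × Vd = 4.92 × 415 = 2042 mg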